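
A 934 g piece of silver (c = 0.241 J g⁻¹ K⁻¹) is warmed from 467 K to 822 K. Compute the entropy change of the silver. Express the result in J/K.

ΔS = ∫dQ_rev/T = m c ln(T₂/T₁) = 934 × 0.241 × ln(822/467) = 127 J/K.

ΔS = 127 J/K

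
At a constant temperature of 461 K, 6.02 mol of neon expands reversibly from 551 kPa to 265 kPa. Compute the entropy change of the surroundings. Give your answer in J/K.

ΔS_surr = -36.6 J/K

For an isothermal ideal gas ΔS_gas = nR ln(P₁/P₂) = 6.02 × 8.314 × ln(551/265) = 36.6 J/K.
The process is reversible, so ΔS_surr = −ΔS_gas = -36.6 J/K and ΔS_universe = 0.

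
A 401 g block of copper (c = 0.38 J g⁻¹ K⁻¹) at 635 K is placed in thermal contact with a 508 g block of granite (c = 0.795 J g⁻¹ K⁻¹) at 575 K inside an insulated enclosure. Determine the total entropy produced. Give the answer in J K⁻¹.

Energy balance: T_f = (m₁c₁T₁ + m₂c₂T₂)/(m₁c₁ + m₂c₂) = 591.44 K.
ΔS₁ = m₁c₁ ln(T_f/T₁) = 152.38 × ln(591.44/635) = -10.83 J/K.
ΔS₂ = m₂c₂ ln(T_f/T₂) = 403.86 × ln(591.44/575) = 11.383 J/K.
ΔS_total = -10.83 + 11.383 = 0.553 J/K.

ΔS_total = 0.553 J/K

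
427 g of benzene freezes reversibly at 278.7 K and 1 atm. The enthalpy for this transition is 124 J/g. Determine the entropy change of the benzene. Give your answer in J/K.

Heat released by the substance: Q = −mL = −427 × 124 = −52948 J.
At constant T, ΔS = Q_rev/T = −52948 / 278.7 = -190 J/K.

ΔS = -190 J/K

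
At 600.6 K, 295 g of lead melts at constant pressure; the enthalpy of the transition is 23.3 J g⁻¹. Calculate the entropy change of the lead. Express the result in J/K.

Heat absorbed by the substance: Q = mL = 295 × 23.3 = 6873.5 J.
At constant T, ΔS = Q_rev/T = 6873.5 / 600.6 = 11.4 J/K.

ΔS = 11.4 J/K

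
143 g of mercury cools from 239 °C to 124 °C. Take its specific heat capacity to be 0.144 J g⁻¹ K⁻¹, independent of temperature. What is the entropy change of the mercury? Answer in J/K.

ΔS = -5.24 J/K

In kelvin: T₁ = 512.15 K, T₂ = 397.15 K. ΔS = ∫dQ_rev/T = m c ln(T₂/T₁) = 143 × 0.144 × ln(397.15/512.15) = -5.24 J/K.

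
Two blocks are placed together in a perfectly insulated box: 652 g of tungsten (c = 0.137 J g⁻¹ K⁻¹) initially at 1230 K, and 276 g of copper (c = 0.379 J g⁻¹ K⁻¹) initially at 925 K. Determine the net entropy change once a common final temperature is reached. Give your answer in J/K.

Energy balance: T_f = (m₁c₁T₁ + m₂c₂T₂)/(m₁c₁ + m₂c₂) = 1065.5 K.
ΔS₁ = m₁c₁ ln(T_f/T₁) = 89.324 × ln(1065.5/1230) = -12.83 J/K.
ΔS₂ = m₂c₂ ln(T_f/T₂) = 104.604 × ln(1065.5/925) = 14.79 J/K.
ΔS_total = -12.83 + 14.79 = 1.96 J/K.

ΔS_total = 1.96 J/K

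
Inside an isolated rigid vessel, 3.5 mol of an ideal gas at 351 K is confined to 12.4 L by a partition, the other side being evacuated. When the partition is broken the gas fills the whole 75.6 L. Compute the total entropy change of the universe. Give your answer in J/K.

ΔS_universe = 52.6 J/K

No heat is exchanged and no work is done, so the ideal-gas temperature stays constant.
Entropy is a state function; using a reversible isothermal path, ΔS_gas = nR ln(V₂/V₁) = 3.5 × 8.314 × ln(75.6/12.4) = 52.6 J/K.
The insulated surroundings exchange no heat, so ΔS_surr = 0 and ΔS_universe = ΔS_gas.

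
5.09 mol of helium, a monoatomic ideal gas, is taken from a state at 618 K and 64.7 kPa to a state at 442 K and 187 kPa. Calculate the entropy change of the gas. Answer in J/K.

ΔS = -80.4 J/K

ΔS = nC_p ln(T₂/T₁) − nR ln(P₂/P₁), with C_p = 5R/2 = 20.79 J mol⁻¹ K⁻¹ for a monoatomic ideal gas.
ΔS = 5.09 × [20.79 × ln(442/618) − 8.314 × ln(187/64.7)] = -80.4 J/K.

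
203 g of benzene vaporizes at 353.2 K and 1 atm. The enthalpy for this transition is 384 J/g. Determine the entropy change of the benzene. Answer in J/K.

ΔS = 221 J/K

Heat absorbed by the substance: Q = mL = 203 × 384 = 77952 J.
At constant T, ΔS = Q_rev/T = 77952 / 353.2 = 221 J/K.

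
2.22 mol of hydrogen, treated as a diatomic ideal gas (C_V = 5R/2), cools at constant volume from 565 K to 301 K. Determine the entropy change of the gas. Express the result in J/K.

At constant volume, ΔS = nC_V ln(T₂/T₁) with C_V = 5R/2 = 20.79 J mol⁻¹ K⁻¹.
ΔS = 2.22 × 20.79 × ln(301/565) = -29.1 J/K.

ΔS = -29.1 J/K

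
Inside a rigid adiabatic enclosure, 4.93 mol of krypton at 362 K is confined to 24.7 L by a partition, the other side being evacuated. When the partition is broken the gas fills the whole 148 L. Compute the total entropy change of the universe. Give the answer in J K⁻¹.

For an ideal gas in free expansion Q = 0 and W = 0, so T is unchanged.
Entropy is a state function; using a reversible isothermal path, ΔS_gas = nR ln(V₂/V₁) = 4.93 × 8.314 × ln(148/24.7) = 73.4 J/K.
The insulated surroundings exchange no heat, so ΔS_surr = 0 and ΔS_universe = ΔS_gas.

ΔS_universe = 73.4 J/K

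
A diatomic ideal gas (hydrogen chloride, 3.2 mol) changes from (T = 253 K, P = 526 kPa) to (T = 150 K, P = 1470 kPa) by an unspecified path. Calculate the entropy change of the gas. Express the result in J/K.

ΔS = nC_p ln(T₂/T₁) − nR ln(P₂/P₁), with C_p = 7R/2 = 29.1 J mol⁻¹ K⁻¹ for a diatomic ideal gas.
ΔS = 3.2 × [29.1 × ln(150/253) − 8.314 × ln(1470/526)] = -76 J/K.

ΔS = -76 J/K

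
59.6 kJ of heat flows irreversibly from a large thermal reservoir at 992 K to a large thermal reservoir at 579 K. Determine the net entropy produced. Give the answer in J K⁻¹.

ΔS_hot = −Q/T_H = −59600/992 = -60.081 J/K and ΔS_cold = +Q/T_C = 59600/579 = 102.94 J/K.
ΔS_total = -60.081 + 102.94 = 42.9 J/K, positive as the second law requires.

ΔS_total = 42.9 J/K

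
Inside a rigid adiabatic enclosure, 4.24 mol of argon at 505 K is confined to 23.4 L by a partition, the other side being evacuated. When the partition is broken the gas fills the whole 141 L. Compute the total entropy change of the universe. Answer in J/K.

ΔS_universe = 63.3 J/K

No heat is exchanged and no work is done, so the ideal-gas temperature stays constant.
Entropy is a state function; using a reversible isothermal path, ΔS_gas = nR ln(V₂/V₁) = 4.24 × 8.314 × ln(141/23.4) = 63.3 J/K.
The insulated surroundings exchange no heat, so ΔS_surr = 0 and ΔS_universe = ΔS_gas.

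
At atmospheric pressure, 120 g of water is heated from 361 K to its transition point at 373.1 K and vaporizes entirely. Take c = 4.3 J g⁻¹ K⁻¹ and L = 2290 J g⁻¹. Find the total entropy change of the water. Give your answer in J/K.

Warming step: ΔS₁ = m c ln(T_tr/T_i) = 120 × 4.3 × ln(373.1/361) = 17.01 J/K.
Phase change: ΔS₂ = +mL/T_tr = 120 × 2290 / 373.1 = 736.5 J/K.
ΔS_total = (17.01) + (736.5) = 754 J/K.

ΔS = 754 J/K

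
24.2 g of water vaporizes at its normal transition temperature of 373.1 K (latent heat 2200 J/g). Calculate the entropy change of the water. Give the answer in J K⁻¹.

Heat absorbed by the substance: Q = mL = 24.2 × 2200 = 53240 J.
At constant T, ΔS = Q_rev/T = 53240 / 373.1 = 143 J/K.

ΔS = 143 J/K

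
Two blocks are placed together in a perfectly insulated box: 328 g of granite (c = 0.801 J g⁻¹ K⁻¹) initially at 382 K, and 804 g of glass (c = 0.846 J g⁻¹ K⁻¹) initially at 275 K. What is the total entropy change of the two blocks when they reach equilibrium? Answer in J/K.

ΔS_total = 10.7 J/K

Energy balance: T_f = (m₁c₁T₁ + m₂c₂T₂)/(m₁c₁ + m₂c₂) = 304.81 K.
ΔS₁ = m₁c₁ ln(T_f/T₁) = 262.728 × ln(304.81/382) = -59.3 J/K.
ΔS₂ = m₂c₂ ln(T_f/T₂) = 680.184 × ln(304.81/275) = 70.01 J/K.
ΔS_total = -59.3 + 70.01 = 10.7 J/K.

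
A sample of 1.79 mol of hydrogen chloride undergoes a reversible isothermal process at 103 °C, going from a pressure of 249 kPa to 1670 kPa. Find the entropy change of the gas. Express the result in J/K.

ΔS_gas = -28.3 J/K

For an isothermal ideal gas ΔS_gas = nR ln(P₁/P₂) = 1.79 × 8.314 × ln(249/1670) = -28.3 J/K.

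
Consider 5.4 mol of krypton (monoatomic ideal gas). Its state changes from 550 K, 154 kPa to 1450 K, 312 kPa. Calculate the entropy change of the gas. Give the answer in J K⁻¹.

ΔS = 77.1 J/K

ΔS = nC_p ln(T₂/T₁) − nR ln(P₂/P₁), with C_p = 5R/2 = 20.79 J mol⁻¹ K⁻¹ for a monoatomic ideal gas.
ΔS = 5.4 × [20.79 × ln(1450/550) − 8.314 × ln(312/154)] = 77.1 J/K.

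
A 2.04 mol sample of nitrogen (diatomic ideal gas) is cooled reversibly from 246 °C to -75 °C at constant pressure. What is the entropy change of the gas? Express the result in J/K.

ΔS = -57.2 J/K

In kelvin: T₁ = 519.15 K, T₂ = 198.15 K. At constant pressure, ΔS = nC_p ln(T₂/T₁) with C_p = 7R/2 = 29.1 J mol⁻¹ K⁻¹.
ΔS = 2.04 × 29.1 × ln(198.15/519.15) = -57.2 J/K.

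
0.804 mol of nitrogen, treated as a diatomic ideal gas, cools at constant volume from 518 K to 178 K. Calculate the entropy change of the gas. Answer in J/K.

ΔS = -17.9 J/K

At constant volume, ΔS = nC_V ln(T₂/T₁) with C_V = 5R/2 = 20.79 J mol⁻¹ K⁻¹.
ΔS = 0.804 × 20.79 × ln(178/518) = -17.9 J/K.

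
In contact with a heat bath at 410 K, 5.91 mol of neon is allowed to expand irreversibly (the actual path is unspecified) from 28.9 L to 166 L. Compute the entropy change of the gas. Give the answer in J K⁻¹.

Entropy is a state function, so ΔS_gas depends only on the end states.
For an isothermal ideal gas ΔS_gas = nR ln(V₂/V₁) = 5.91 × 8.314 × ln(166/28.9) = 85.9 J/K.

ΔS_gas = 85.9 J/K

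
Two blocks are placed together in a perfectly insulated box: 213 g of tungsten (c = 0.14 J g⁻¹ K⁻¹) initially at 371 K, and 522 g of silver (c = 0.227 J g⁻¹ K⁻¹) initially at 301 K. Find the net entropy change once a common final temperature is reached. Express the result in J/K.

ΔS_total = 0.543 J/K

Energy balance: T_f = (m₁c₁T₁ + m₂c₂T₂)/(m₁c₁ + m₂c₂) = 315.07 K.
ΔS₁ = m₁c₁ ln(T_f/T₁) = 29.82 × ln(315.07/371) = -4.872 J/K.
ΔS₂ = m₂c₂ ln(T_f/T₂) = 118.494 × ln(315.07/301) = 5.415 J/K.
ΔS_total = -4.872 + 5.415 = 0.543 J/K.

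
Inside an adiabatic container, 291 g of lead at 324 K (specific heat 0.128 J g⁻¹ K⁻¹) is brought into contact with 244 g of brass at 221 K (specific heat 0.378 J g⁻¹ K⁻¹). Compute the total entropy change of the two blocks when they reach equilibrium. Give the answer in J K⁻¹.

ΔS_total = 2.04 J/K

Energy balance: T_f = (m₁c₁T₁ + m₂c₂T₂)/(m₁c₁ + m₂c₂) = 250.63 K.
ΔS₁ = m₁c₁ ln(T_f/T₁) = 37.248 × ln(250.63/324) = -9.564 J/K.
ΔS₂ = m₂c₂ ln(T_f/T₂) = 92.232 × ln(250.63/221) = 11.6 J/K.
ΔS_total = -9.564 + 11.6 = 2.04 J/K.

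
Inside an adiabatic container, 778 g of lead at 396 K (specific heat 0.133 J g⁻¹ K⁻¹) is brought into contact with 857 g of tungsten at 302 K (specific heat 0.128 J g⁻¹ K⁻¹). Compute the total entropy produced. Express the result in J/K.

ΔS_total = 1.95 J/K

Energy balance: T_f = (m₁c₁T₁ + m₂c₂T₂)/(m₁c₁ + m₂c₂) = 347.63 K.
ΔS₁ = m₁c₁ ln(T_f/T₁) = 103.474 × ln(347.63/396) = -13.48 J/K.
ΔS₂ = m₂c₂ ln(T_f/T₂) = 109.696 × ln(347.63/302) = 15.43 J/K.
ΔS_total = -13.48 + 15.43 = 1.95 J/K.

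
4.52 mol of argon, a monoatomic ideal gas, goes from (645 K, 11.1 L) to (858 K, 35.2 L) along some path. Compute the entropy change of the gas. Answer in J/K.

ΔS = 59.5 J/K

Entropy is a state function: ΔS = nC_V ln(T₂/T₁) + nR ln(V₂/V₁), with C_V = 3R/2 = 12.47 J mol⁻¹ K⁻¹ for a monoatomic ideal gas.
ΔS = 4.52 × [12.47 × ln(858/645) + 8.314 × ln(35.2/11.1)] = 59.5 J/K.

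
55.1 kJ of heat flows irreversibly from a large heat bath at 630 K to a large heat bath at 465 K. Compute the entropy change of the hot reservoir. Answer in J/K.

ΔS_hot = -87.5 J/K

The hot reservoir loses heat Q, so ΔS_hot = −Q/T_H = −55100/630 = -87.5 J/K.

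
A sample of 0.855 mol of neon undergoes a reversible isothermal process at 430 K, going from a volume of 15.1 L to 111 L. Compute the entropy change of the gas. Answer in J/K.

ΔS_gas = 14.2 J/K

For an isothermal ideal gas ΔS_gas = nR ln(V₂/V₁) = 0.855 × 8.314 × ln(111/15.1) = 14.2 J/K.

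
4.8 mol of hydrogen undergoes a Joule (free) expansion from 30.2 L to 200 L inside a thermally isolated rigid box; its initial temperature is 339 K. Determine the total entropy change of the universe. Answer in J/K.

No heat is exchanged and no work is done, so the ideal-gas temperature stays constant.
Entropy is a state function; using a reversible isothermal path, ΔS_gas = nR ln(V₂/V₁) = 4.8 × 8.314 × ln(200/30.2) = 75.4 J/K.
The insulated surroundings exchange no heat, so ΔS_surr = 0 and ΔS_universe = ΔS_gas.

ΔS_universe = 75.4 J/K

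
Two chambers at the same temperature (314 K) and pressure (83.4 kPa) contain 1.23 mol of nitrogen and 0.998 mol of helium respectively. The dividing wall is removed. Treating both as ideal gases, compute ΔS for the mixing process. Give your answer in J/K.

ΔS_mix = 12.7 J/K

Mole fractions: x_A = 1.23/2.23 = 0.552, x_B = 0.448.
ΔS_mix = −R(n_A ln x_A + n_B ln x_B) = −8.314 × (1.23 ln 0.552 + 0.998 ln 0.448) = 12.7 J/K.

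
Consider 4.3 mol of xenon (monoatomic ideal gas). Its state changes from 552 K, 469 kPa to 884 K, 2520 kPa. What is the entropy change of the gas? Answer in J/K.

ΔS = -18 J/K

ΔS = nC_p ln(T₂/T₁) − nR ln(P₂/P₁), with C_p = 5R/2 = 20.79 J mol⁻¹ K⁻¹ for a monoatomic ideal gas.
ΔS = 4.3 × [20.79 × ln(884/552) − 8.314 × ln(2520/469)] = -18 J/K.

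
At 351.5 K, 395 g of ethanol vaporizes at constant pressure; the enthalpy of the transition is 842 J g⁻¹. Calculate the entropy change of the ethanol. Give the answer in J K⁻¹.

Heat absorbed by the substance: Q = mL = 395 × 842 = 332590 J.
At constant T, ΔS = Q_rev/T = 332590 / 351.5 = 946 J/K.

ΔS = 946 J/K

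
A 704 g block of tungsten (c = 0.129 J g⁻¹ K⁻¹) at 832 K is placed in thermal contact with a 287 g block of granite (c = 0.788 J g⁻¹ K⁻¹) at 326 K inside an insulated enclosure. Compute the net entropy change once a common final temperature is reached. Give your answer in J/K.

ΔS_total = 31.5 J/K

Energy balance: T_f = (m₁c₁T₁ + m₂c₂T₂)/(m₁c₁ + m₂c₂) = 470.97 K.
ΔS₁ = m₁c₁ ln(T_f/T₁) = 90.816 × ln(470.97/832) = -51.68 J/K.
ΔS₂ = m₂c₂ ln(T_f/T₂) = 226.156 × ln(470.97/326) = 83.2 J/K.
ΔS_total = -51.68 + 83.2 = 31.5 J/K.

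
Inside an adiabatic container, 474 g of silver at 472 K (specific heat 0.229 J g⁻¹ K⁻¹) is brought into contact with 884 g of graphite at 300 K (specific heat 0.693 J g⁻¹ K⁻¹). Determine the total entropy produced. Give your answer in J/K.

ΔS_total = 10.5 J/K

Energy balance: T_f = (m₁c₁T₁ + m₂c₂T₂)/(m₁c₁ + m₂c₂) = 325.89 K.
ΔS₁ = m₁c₁ ln(T_f/T₁) = 108.546 × ln(325.89/472) = -40.21 J/K.
ΔS₂ = m₂c₂ ln(T_f/T₂) = 612.612 × ln(325.89/300) = 50.71 J/K.
ΔS_total = -40.21 + 50.71 = 10.5 J/K.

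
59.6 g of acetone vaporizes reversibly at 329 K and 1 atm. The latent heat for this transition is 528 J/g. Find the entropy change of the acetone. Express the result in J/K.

Heat absorbed by the substance: Q = mL = 59.6 × 528 = 31468.8 J.
At constant T, ΔS = Q_rev/T = 31468.8 / 329 = 95.6 J/K.

ΔS = 95.6 J/K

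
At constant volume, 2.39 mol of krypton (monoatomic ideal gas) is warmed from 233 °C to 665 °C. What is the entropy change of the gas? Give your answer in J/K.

ΔS = 18.4 J/K

In kelvin: T₁ = 506.15 K, T₂ = 938.15 K. At constant volume, ΔS = nC_V ln(T₂/T₁) with C_V = 3R/2 = 12.47 J mol⁻¹ K⁻¹.
ΔS = 2.39 × 12.47 × ln(938.15/506.15) = 18.4 J/K.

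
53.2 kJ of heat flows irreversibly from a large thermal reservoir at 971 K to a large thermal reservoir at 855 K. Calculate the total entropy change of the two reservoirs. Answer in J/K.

ΔS_hot = −Q/T_H = −53200/971 = -54.79 J/K and ΔS_cold = +Q/T_C = 53200/855 = 62.22 J/K.
ΔS_total = -54.79 + 62.22 = 7.43 J/K, positive as the second law requires.

ΔS_total = 7.43 J/K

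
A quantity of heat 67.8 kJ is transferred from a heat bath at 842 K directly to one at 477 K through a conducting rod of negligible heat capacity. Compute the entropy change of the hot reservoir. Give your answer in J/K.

ΔS_hot = -80.5 J/K

The hot reservoir loses heat Q, so ΔS_hot = −Q/T_H = −67800/842 = -80.5 J/K.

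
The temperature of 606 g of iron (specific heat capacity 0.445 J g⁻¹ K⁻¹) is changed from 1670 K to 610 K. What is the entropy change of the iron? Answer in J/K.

ΔS = -272 J/K

ΔS = ∫dQ_rev/T = m c ln(T₂/T₁) = 606 × 0.445 × ln(610/1670) = -272 J/K.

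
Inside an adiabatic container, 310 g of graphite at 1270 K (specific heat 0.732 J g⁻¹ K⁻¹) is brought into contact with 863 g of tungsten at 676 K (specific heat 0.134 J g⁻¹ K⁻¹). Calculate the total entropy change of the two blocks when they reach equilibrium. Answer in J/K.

Energy balance: T_f = (m₁c₁T₁ + m₂c₂T₂)/(m₁c₁ + m₂c₂) = 1069.5 K.
ΔS₁ = m₁c₁ ln(T_f/T₁) = 226.92 × ln(1069.5/1270) = -38.995 J/K.
ΔS₂ = m₂c₂ ln(T_f/T₂) = 115.642 × ln(1069.5/676) = 53.049 J/K.
ΔS_total = -38.995 + 53.049 = 14.1 J/K.

ΔS_total = 14.1 J/K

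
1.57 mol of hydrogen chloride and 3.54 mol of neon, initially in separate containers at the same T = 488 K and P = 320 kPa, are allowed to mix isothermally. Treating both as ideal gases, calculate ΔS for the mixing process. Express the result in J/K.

ΔS_mix = 26.2 J/K

Mole fractions: x_A = 1.57/5.11 = 0.307, x_B = 0.693.
ΔS_mix = −R(n_A ln x_A + n_B ln x_B) = −8.314 × (1.57 ln 0.307 + 3.54 ln 0.693) = 26.2 J/K.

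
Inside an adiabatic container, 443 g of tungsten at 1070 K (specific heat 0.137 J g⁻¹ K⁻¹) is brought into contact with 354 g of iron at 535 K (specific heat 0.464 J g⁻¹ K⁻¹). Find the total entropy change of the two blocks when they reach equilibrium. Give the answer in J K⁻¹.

ΔS_total = 11.7 J/K

Energy balance: T_f = (m₁c₁T₁ + m₂c₂T₂)/(m₁c₁ + m₂c₂) = 679.34 K.
ΔS₁ = m₁c₁ ln(T_f/T₁) = 60.691 × ln(679.34/1070) = -27.57 J/K.
ΔS₂ = m₂c₂ ln(T_f/T₂) = 164.256 × ln(679.34/535) = 39.23 J/K.
ΔS_total = -27.57 + 39.23 = 11.7 J/K.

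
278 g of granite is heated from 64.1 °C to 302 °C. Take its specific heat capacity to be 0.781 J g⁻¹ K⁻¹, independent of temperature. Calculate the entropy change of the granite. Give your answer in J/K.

In kelvin: T₁ = 337.25 K, T₂ = 575.15 K. ΔS = ∫dQ_rev/T = m c ln(T₂/T₁) = 278 × 0.781 × ln(575.15/337.25) = 116 J/K.

ΔS = 116 J/K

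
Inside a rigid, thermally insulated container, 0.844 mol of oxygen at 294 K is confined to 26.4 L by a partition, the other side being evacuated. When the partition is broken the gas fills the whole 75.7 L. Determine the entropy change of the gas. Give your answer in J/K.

No heat is exchanged and no work is done, so the ideal-gas temperature stays constant.
Entropy is a state function; using a reversible isothermal path, ΔS_gas = nR ln(V₂/V₁) = 0.844 × 8.314 × ln(75.7/26.4) = 7.39 J/K.

ΔS_gas = 7.39 J/K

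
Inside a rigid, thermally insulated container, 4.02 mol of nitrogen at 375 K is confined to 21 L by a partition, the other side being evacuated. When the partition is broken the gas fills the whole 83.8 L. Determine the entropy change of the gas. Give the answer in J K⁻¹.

ΔS_gas = 46.3 J/K

No heat is exchanged and no work is done, so the ideal-gas temperature stays constant.
Entropy is a state function; using a reversible isothermal path, ΔS_gas = nR ln(V₂/V₁) = 4.02 × 8.314 × ln(83.8/21) = 46.3 J/K.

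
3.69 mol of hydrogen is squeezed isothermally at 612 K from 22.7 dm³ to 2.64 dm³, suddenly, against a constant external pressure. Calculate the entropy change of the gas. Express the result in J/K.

Entropy is a state function, so ΔS_gas depends only on the end states.
For an isothermal ideal gas ΔS_gas = nR ln(V₂/V₁) = 3.69 × 8.314 × ln(2.64/22.7) = -66 J/K.

ΔS_gas = -66 J/K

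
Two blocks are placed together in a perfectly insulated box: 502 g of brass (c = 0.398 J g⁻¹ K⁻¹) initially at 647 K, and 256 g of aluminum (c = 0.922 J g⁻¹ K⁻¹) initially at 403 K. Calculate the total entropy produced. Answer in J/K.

Energy balance: T_f = (m₁c₁T₁ + m₂c₂T₂)/(m₁c₁ + m₂c₂) = 514.86 K.
ΔS₁ = m₁c₁ ln(T_f/T₁) = 199.796 × ln(514.86/647) = -45.64 J/K.
ΔS₂ = m₂c₂ ln(T_f/T₂) = 236.032 × ln(514.86/403) = 57.82 J/K.
ΔS_total = -45.64 + 57.82 = 12.2 J/K.

ΔS_total = 12.2 J/K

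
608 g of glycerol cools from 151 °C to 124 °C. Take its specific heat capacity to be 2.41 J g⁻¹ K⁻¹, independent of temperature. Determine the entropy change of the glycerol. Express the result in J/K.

In kelvin: T₁ = 424.15 K, T₂ = 397.15 K. ΔS = ∫dQ_rev/T = m c ln(T₂/T₁) = 608 × 2.41 × ln(397.15/424.15) = -96.4 J/K.

ΔS = -96.4 J/K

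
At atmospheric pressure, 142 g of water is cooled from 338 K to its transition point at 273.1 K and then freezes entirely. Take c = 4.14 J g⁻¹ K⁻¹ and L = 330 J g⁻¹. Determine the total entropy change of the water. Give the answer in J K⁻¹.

ΔS = -297 J/K

Cooling step: ΔS₁ = m c ln(T_tr/T_i) = 142 × 4.14 × ln(273.1/338) = -125.3 J/K.
Phase change: ΔS₂ = −mL/T_tr = −142 × 330 / 273.1 = -171.6 J/K.
ΔS_total = (-125.3) + (-171.6) = -297 J/K.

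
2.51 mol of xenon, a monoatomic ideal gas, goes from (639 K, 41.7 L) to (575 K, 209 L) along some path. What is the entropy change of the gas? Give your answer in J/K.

Entropy is a state function: ΔS = nC_V ln(T₂/T₁) + nR ln(V₂/V₁), with C_V = 3R/2 = 12.47 J mol⁻¹ K⁻¹ for a monoatomic ideal gas.
ΔS = 2.51 × [12.47 × ln(575/639) + 8.314 × ln(209/41.7)] = 30.3 J/K.

ΔS = 30.3 J/K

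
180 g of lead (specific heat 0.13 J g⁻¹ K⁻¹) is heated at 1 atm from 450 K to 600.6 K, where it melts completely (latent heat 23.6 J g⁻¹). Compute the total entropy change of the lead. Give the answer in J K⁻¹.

Warming step: ΔS₁ = m c ln(T_tr/T_i) = 180 × 0.13 × ln(600.6/450) = 6.755 J/K.
Phase change: ΔS₂ = +mL/T_tr = 180 × 23.6 / 600.6 = 7.073 J/K.
ΔS_total = (6.755) + (7.073) = 13.8 J/K.

ΔS = 13.8 J/K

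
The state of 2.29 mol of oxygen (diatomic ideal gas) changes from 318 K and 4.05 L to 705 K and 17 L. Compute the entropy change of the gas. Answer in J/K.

ΔS = 65.2 J/K

Entropy is a state function: ΔS = nC_V ln(T₂/T₁) + nR ln(V₂/V₁), with C_V = 5R/2 = 20.79 J mol⁻¹ K⁻¹ for a diatomic ideal gas.
ΔS = 2.29 × [20.79 × ln(705/318) + 8.314 × ln(17/4.05)] = 65.2 J/K.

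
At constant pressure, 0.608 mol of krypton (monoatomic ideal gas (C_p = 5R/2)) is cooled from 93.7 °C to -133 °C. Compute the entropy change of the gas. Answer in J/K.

ΔS = -12.2 J/K

In kelvin: T₁ = 366.85 K, T₂ = 140.15 K. At constant pressure, ΔS = nC_p ln(T₂/T₁) with C_p = 5R/2 = 20.79 J mol⁻¹ K⁻¹.
ΔS = 0.608 × 20.79 × ln(140.15/366.85) = -12.2 J/K.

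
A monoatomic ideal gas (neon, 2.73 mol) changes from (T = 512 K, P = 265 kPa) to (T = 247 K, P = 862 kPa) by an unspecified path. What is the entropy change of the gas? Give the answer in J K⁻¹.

ΔS = -68.1 J/K

ΔS = nC_p ln(T₂/T₁) − nR ln(P₂/P₁), with C_p = 5R/2 = 20.79 J mol⁻¹ K⁻¹ for a monoatomic ideal gas.
ΔS = 2.73 × [20.79 × ln(247/512) − 8.314 × ln(862/265)] = -68.1 J/K.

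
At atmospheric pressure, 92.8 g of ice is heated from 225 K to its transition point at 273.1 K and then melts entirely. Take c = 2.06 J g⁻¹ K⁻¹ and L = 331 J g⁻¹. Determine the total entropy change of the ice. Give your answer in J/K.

ΔS = 150 J/K

Warming step: ΔS₁ = m c ln(T_tr/T_i) = 92.8 × 2.06 × ln(273.1/225) = 37.04 J/K.
Phase change: ΔS₂ = +mL/T_tr = 92.8 × 331 / 273.1 = 112.5 J/K.
ΔS_total = (37.04) + (112.5) = 150 J/K.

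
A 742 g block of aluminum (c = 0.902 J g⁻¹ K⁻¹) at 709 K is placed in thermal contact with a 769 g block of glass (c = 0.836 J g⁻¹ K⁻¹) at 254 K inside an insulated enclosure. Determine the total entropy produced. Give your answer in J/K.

ΔS_total = 165 J/K

Energy balance: T_f = (m₁c₁T₁ + m₂c₂T₂)/(m₁c₁ + m₂c₂) = 486.08 K.
ΔS₁ = m₁c₁ ln(T_f/T₁) = 669.284 × ln(486.08/709) = -252.6 J/K.
ΔS₂ = m₂c₂ ln(T_f/T₂) = 642.884 × ln(486.08/254) = 417.3 J/K.
ΔS_total = -252.6 + 417.3 = 165 J/K.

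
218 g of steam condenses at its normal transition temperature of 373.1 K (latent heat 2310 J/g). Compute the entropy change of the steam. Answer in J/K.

Heat released by the substance: Q = −mL = −218 × 2310 = −503580 J.
At constant T, ΔS = Q_rev/T = −503580 / 373.1 = -1350 J/K.

ΔS = -1350 J/K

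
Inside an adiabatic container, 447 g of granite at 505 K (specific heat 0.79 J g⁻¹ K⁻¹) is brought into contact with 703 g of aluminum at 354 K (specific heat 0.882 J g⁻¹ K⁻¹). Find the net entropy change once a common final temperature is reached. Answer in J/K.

Energy balance: T_f = (m₁c₁T₁ + m₂c₂T₂)/(m₁c₁ + m₂c₂) = 408.79 K.
ΔS₁ = m₁c₁ ln(T_f/T₁) = 353.13 × ln(408.79/505) = -74.63 J/K.
ΔS₂ = m₂c₂ ln(T_f/T₂) = 620.046 × ln(408.79/354) = 89.23 J/K.
ΔS_total = -74.63 + 89.23 = 14.6 J/K.

ΔS_total = 14.6 J/K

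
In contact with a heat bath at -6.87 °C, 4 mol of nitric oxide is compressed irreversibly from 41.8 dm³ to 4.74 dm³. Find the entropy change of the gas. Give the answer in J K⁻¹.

Entropy is a state function, so ΔS_gas depends only on the end states.
For an isothermal ideal gas ΔS_gas = nR ln(V₂/V₁) = 4 × 8.314 × ln(4.74/41.8) = -72.4 J/K.

ΔS_gas = -72.4 J/K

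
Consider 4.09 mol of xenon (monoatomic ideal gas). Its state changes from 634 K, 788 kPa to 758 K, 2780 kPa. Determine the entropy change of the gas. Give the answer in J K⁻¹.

ΔS = nC_p ln(T₂/T₁) − nR ln(P₂/P₁), with C_p = 5R/2 = 20.79 J mol⁻¹ K⁻¹ for a monoatomic ideal gas.
ΔS = 4.09 × [20.79 × ln(758/634) − 8.314 × ln(2780/788)] = -27.7 J/K.

ΔS = -27.7 J/K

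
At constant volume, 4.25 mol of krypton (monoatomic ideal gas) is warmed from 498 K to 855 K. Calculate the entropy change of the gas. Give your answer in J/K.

At constant volume, ΔS = nC_V ln(T₂/T₁) with C_V = 3R/2 = 12.47 J mol⁻¹ K⁻¹.
ΔS = 4.25 × 12.47 × ln(855/498) = 28.6 J/K.

ΔS = 28.6 J/K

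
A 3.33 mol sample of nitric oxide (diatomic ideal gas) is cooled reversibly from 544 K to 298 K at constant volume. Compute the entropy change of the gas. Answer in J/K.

At constant volume, ΔS = nC_V ln(T₂/T₁) with C_V = 5R/2 = 20.79 J mol⁻¹ K⁻¹.
ΔS = 3.33 × 20.79 × ln(298/544) = -41.7 J/K.

ΔS = -41.7 J/K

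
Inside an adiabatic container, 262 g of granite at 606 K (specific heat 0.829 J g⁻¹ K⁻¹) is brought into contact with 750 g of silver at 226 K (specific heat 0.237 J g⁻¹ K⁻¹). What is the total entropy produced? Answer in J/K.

Energy balance: T_f = (m₁c₁T₁ + m₂c₂T₂)/(m₁c₁ + m₂c₂) = 434.98 K.
ΔS₁ = m₁c₁ ln(T_f/T₁) = 217.198 × ln(434.98/606) = -72.02 J/K.
ΔS₂ = m₂c₂ ln(T_f/T₂) = 177.75 × ln(434.98/226) = 116.4 J/K.
ΔS_total = -72.02 + 116.4 = 44.4 J/K.

ΔS_total = 44.4 J/K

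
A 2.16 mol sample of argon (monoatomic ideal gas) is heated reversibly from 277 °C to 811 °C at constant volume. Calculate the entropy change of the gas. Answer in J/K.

ΔS = 18.3 J/K

In kelvin: T₁ = 550.15 K, T₂ = 1084.15 K. At constant volume, ΔS = nC_V ln(T₂/T₁) with C_V = 3R/2 = 12.47 J mol⁻¹ K⁻¹.
ΔS = 2.16 × 12.47 × ln(1084.15/550.15) = 18.3 J/K.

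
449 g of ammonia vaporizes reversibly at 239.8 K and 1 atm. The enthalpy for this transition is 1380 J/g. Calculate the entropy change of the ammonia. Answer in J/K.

Heat absorbed by the substance: Q = mL = 449 × 1380 = 619620 J.
At constant T, ΔS = Q_rev/T = 619620 / 239.8 = 2580 J/K.

ΔS = 2580 J/K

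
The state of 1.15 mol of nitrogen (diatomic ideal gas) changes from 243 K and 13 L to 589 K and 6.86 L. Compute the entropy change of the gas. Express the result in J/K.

Entropy is a state function: ΔS = nC_V ln(T₂/T₁) + nR ln(V₂/V₁), with C_V = 5R/2 = 20.79 J mol⁻¹ K⁻¹ for a diatomic ideal gas.
ΔS = 1.15 × [20.79 × ln(589/243) + 8.314 × ln(6.86/13)] = 15.1 J/K.

ΔS = 15.1 J/K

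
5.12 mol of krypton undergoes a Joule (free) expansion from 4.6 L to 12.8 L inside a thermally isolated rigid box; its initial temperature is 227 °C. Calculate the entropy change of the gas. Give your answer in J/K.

ΔS_gas = 43.6 J/K

No heat is exchanged and no work is done, so the ideal-gas temperature stays constant.
Entropy is a state function; using a reversible isothermal path, ΔS_gas = nR ln(V₂/V₁) = 5.12 × 8.314 × ln(12.8/4.6) = 43.6 J/K.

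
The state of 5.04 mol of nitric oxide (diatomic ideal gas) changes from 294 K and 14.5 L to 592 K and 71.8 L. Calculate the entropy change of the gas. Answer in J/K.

ΔS = 140 J/K

Entropy is a state function: ΔS = nC_V ln(T₂/T₁) + nR ln(V₂/V₁), with C_V = 5R/2 = 20.79 J mol⁻¹ K⁻¹ for a diatomic ideal gas.
ΔS = 5.04 × [20.79 × ln(592/294) + 8.314 × ln(71.8/14.5)] = 140 J/K.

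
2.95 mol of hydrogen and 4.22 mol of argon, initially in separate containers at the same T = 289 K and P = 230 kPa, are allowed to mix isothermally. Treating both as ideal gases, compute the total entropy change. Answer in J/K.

ΔS_mix = 40.4 J/K

Mole fractions: x_A = 2.95/7.17 = 0.411, x_B = 0.589.
ΔS_mix = −R(n_A ln x_A + n_B ln x_B) = −8.314 × (2.95 ln 0.411 + 4.22 ln 0.589) = 40.4 J/K.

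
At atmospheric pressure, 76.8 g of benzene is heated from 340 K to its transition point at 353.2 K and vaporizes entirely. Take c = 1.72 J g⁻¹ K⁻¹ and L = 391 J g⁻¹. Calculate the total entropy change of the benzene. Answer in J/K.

ΔS = 90.1 J/K

Warming step: ΔS₁ = m c ln(T_tr/T_i) = 76.8 × 1.72 × ln(353.2/340) = 5.031 J/K.
Phase change: ΔS₂ = +mL/T_tr = 76.8 × 391 / 353.2 = 85.02 J/K.
ΔS_total = (5.031) + (85.02) = 90.1 J/K.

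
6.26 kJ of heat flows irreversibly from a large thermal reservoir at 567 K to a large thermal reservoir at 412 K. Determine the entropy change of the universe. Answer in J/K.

ΔS_hot = −Q/T_H = −6260/567 = -11.04 J/K and ΔS_cold = +Q/T_C = 6260/412 = 15.19 J/K.
ΔS_total = -11.04 + 15.19 = 4.15 J/K, positive as the second law requires.

ΔS_total = 4.15 J/K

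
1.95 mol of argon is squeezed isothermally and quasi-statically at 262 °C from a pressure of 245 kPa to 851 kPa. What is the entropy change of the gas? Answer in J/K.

ΔS_gas = -20.2 J/K

For an isothermal ideal gas ΔS_gas = nR ln(P₁/P₂) = 1.95 × 8.314 × ln(245/851) = -20.2 J/K.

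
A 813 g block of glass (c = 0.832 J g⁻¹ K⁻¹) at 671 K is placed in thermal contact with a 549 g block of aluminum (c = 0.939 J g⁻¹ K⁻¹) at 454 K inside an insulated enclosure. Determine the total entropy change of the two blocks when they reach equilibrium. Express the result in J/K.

ΔS_total = 21.8 J/K

Energy balance: T_f = (m₁c₁T₁ + m₂c₂T₂)/(m₁c₁ + m₂c₂) = 577.15 K.
ΔS₁ = m₁c₁ ln(T_f/T₁) = 676.416 × ln(577.15/671) = -101.9 J/K.
ΔS₂ = m₂c₂ ln(T_f/T₂) = 515.511 × ln(577.15/454) = 123.7 J/K.
ΔS_total = -101.9 + 123.7 = 21.8 J/K.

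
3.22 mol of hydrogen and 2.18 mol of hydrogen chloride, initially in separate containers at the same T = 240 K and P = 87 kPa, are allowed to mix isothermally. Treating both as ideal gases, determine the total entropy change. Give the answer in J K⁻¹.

Mole fractions: x_A = 3.22/5.4 = 0.596, x_B = 0.404.
ΔS_mix = −R(n_A ln x_A + n_B ln x_B) = −8.314 × (3.22 ln 0.596 + 2.18 ln 0.404) = 30.3 J/K.

ΔS_mix = 30.3 J/K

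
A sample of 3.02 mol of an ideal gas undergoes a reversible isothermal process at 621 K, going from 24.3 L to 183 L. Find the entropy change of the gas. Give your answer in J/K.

For an isothermal ideal gas ΔS_gas = nR ln(V₂/V₁) = 3.02 × 8.314 × ln(183/24.3) = 50.7 J/K.

ΔS_gas = 50.7 J/K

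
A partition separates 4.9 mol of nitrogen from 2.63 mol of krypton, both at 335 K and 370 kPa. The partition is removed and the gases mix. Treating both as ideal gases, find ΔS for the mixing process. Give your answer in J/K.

Mole fractions: x_A = 4.9/7.53 = 0.651, x_B = 0.349.
ΔS_mix = −R(n_A ln x_A + n_B ln x_B) = −8.314 × (4.9 ln 0.651 + 2.63 ln 0.349) = 40.5 J/K.

ΔS_mix = 40.5 J/K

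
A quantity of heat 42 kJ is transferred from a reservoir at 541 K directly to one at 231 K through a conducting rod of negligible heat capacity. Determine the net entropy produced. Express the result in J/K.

ΔS_hot = −Q/T_H = −42000/541 = -77.63 J/K and ΔS_cold = +Q/T_C = 42000/231 = 181.8 J/K.
ΔS_total = -77.63 + 181.8 = 104 J/K, positive as the second law requires.

ΔS_total = 104 J/K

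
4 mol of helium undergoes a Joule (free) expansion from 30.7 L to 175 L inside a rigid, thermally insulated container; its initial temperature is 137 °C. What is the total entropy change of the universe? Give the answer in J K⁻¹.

ΔS_universe = 57.9 J/K

No heat is exchanged and no work is done, so the ideal-gas temperature stays constant.
Entropy is a state function; using a reversible isothermal path, ΔS_gas = nR ln(V₂/V₁) = 4 × 8.314 × ln(175/30.7) = 57.9 J/K.
The insulated surroundings exchange no heat, so ΔS_surr = 0 and ΔS_universe = ΔS_gas.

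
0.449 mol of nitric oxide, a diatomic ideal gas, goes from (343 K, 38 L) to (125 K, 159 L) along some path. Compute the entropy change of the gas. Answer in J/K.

ΔS = -4.08 J/K

Entropy is a state function: ΔS = nC_V ln(T₂/T₁) + nR ln(V₂/V₁), with C_V = 5R/2 = 20.79 J mol⁻¹ K⁻¹ for a diatomic ideal gas.
ΔS = 0.449 × [20.79 × ln(125/343) + 8.314 × ln(159/38)] = -4.08 J/K.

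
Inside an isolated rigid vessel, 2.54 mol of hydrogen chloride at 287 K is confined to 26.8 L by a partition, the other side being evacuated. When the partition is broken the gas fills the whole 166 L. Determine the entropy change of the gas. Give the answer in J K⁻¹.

ΔS_gas = 38.5 J/K

No heat is exchanged and no work is done, so the ideal-gas temperature stays constant.
Entropy is a state function; using a reversible isothermal path, ΔS_gas = nR ln(V₂/V₁) = 2.54 × 8.314 × ln(166/26.8) = 38.5 J/K.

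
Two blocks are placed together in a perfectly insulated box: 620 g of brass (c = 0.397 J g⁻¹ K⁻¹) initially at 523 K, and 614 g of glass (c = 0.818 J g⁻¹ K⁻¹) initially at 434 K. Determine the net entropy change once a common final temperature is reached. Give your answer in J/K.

ΔS_total = 2.93 J/K

Energy balance: T_f = (m₁c₁T₁ + m₂c₂T₂)/(m₁c₁ + m₂c₂) = 463.27 K.
ΔS₁ = m₁c₁ ln(T_f/T₁) = 246.14 × ln(463.27/523) = -29.85 J/K.
ΔS₂ = m₂c₂ ln(T_f/T₂) = 502.252 × ln(463.27/434) = 32.78 J/K.
ΔS_total = -29.85 + 32.78 = 2.93 J/K.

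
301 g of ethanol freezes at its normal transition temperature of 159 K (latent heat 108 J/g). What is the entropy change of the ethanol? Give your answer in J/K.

ΔS = -204 J/K

Heat released by the substance: Q = −mL = −301 × 108 = −32508 J.
At constant T, ΔS = Q_rev/T = −32508 / 159 = -204 J/K.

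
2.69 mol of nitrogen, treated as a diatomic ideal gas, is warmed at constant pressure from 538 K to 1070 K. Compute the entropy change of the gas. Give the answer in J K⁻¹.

At constant pressure, ΔS = nC_p ln(T₂/T₁) with C_p = 7R/2 = 29.1 J mol⁻¹ K⁻¹.
ΔS = 2.69 × 29.1 × ln(1070/538) = 53.8 J/K.

ΔS = 53.8 J/K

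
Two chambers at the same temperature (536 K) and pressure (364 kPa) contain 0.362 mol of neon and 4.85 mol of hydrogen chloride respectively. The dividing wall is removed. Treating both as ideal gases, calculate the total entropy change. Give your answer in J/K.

ΔS_mix = 10.9 J/K

Mole fractions: x_A = 0.362/5.21 = 0.0695, x_B = 0.931.
ΔS_mix = −R(n_A ln x_A + n_B ln x_B) = −8.314 × (0.362 ln 0.0695 + 4.85 ln 0.931) = 10.9 J/K.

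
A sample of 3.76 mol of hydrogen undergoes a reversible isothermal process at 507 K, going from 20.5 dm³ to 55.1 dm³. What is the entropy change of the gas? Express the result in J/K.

For an isothermal ideal gas ΔS_gas = nR ln(V₂/V₁) = 3.76 × 8.314 × ln(55.1/20.5) = 30.9 J/K.

ΔS_gas = 30.9 J/K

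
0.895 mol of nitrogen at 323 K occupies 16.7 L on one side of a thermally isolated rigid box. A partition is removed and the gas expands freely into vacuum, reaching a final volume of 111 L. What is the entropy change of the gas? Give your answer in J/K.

No heat is exchanged and no work is done, so the ideal-gas temperature stays constant.
Entropy is a state function; using a reversible isothermal path, ΔS_gas = nR ln(V₂/V₁) = 0.895 × 8.314 × ln(111/16.7) = 14.1 J/K.

ΔS_gas = 14.1 J/K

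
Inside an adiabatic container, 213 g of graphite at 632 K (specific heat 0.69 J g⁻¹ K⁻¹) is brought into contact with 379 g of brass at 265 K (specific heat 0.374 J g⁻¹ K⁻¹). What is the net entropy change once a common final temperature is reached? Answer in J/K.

Energy balance: T_f = (m₁c₁T₁ + m₂c₂T₂)/(m₁c₁ + m₂c₂) = 451.82 K.
ΔS₁ = m₁c₁ ln(T_f/T₁) = 146.97 × ln(451.82/632) = -49.32 J/K.
ΔS₂ = m₂c₂ ln(T_f/T₂) = 141.746 × ln(451.82/265) = 75.63 J/K.
ΔS_total = -49.32 + 75.63 = 26.3 J/K.

ΔS_total = 26.3 J/K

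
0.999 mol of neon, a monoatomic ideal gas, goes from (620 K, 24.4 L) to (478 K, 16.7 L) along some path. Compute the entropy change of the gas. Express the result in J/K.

Entropy is a state function: ΔS = nC_V ln(T₂/T₁) + nR ln(V₂/V₁), with C_V = 3R/2 = 12.47 J mol⁻¹ K⁻¹ for a monoatomic ideal gas.
ΔS = 0.999 × [12.47 × ln(478/620) + 8.314 × ln(16.7/24.4)] = -6.39 J/K.

ΔS = -6.39 J/K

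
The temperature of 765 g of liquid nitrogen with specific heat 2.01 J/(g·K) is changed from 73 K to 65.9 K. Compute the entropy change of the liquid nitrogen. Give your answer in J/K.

ΔS = ∫dQ_rev/T = m c ln(T₂/T₁) = 765 × 2.01 × ln(65.9/73) = -157 J/K.

ΔS = -157 J/K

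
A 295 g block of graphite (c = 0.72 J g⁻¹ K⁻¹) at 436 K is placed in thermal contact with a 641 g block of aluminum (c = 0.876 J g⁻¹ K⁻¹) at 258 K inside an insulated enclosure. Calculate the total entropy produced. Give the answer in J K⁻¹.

Energy balance: T_f = (m₁c₁T₁ + m₂c₂T₂)/(m₁c₁ + m₂c₂) = 306.85 K.
ΔS₁ = m₁c₁ ln(T_f/T₁) = 212.4 × ln(306.85/436) = -74.61 J/K.
ΔS₂ = m₂c₂ ln(T_f/T₂) = 561.516 × ln(306.85/258) = 97.37 J/K.
ΔS_total = -74.61 + 97.37 = 22.8 J/K.

ΔS_total = 22.8 J/K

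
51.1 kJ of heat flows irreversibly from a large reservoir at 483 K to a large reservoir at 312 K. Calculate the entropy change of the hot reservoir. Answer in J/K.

The hot reservoir loses heat Q, so ΔS_hot = −Q/T_H = −51100/483 = -106 J/K.

ΔS_hot = -106 J/K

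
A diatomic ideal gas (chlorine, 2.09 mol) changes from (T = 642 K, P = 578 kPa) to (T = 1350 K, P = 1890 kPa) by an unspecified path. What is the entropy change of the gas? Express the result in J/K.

ΔS = nC_p ln(T₂/T₁) − nR ln(P₂/P₁), with C_p = 7R/2 = 29.1 J mol⁻¹ K⁻¹ for a diatomic ideal gas.
ΔS = 2.09 × [29.1 × ln(1350/642) − 8.314 × ln(1890/578)] = 24.6 J/K.

ΔS = 24.6 J/K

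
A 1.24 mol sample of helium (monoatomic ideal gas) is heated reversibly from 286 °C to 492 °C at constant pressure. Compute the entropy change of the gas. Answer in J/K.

In kelvin: T₁ = 559.15 K, T₂ = 765.15 K. At constant pressure, ΔS = nC_p ln(T₂/T₁) with C_p = 5R/2 = 20.79 J mol⁻¹ K⁻¹.
ΔS = 1.24 × 20.79 × ln(765.15/559.15) = 8.08 J/K.

ΔS = 8.08 J/K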